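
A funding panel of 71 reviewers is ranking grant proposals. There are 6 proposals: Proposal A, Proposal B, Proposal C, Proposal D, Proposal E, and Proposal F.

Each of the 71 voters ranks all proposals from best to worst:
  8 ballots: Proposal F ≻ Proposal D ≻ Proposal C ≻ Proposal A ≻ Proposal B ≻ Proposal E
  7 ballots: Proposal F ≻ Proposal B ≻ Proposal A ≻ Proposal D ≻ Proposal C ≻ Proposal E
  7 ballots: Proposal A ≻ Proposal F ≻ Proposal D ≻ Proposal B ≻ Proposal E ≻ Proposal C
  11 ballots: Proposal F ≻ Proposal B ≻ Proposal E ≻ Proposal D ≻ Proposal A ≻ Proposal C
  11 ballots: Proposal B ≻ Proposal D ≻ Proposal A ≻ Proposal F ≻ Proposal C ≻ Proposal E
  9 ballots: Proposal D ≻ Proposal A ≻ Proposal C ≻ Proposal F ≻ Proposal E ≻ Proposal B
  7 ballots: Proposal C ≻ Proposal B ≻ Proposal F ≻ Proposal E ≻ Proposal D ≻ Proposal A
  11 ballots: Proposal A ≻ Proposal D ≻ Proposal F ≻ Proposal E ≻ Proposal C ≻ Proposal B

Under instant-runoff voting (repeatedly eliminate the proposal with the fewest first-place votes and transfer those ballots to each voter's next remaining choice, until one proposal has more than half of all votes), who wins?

Round 1: Proposal A 18, Proposal B 11, Proposal C 7, Proposal D 9, Proposal E 0, Proposal F 26. Proposal E eliminated.
Round 2: Proposal A 18, Proposal B 11, Proposal C 7, Proposal D 9, Proposal F 26. Proposal C eliminated.
Round 3: Proposal A 18, Proposal B 18, Proposal D 9, Proposal F 26. Proposal D eliminated.
Round 4: Proposal A 27, Proposal B 18, Proposal F 26. Proposal B eliminated.
Round 5: Proposal A 38, Proposal F 33. Proposal A has a majority (≥36).

Proposal A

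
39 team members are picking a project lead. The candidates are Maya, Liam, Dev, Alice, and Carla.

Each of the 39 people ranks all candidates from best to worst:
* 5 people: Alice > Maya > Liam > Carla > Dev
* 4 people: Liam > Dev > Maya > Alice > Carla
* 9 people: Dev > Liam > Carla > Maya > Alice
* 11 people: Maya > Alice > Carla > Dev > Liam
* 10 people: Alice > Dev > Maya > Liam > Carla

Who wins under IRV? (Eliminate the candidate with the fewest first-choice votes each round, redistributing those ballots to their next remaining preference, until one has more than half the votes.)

Alice

Round 1: Maya 11, Liam 4, Dev 9, Alice 15, Carla 0. Carla eliminated.
Round 2: Maya 11, Liam 4, Dev 9, Alice 15. Liam eliminated.
Round 3: Maya 11, Dev 13, Alice 15. Maya eliminated.
Round 4: Dev 13, Alice 26. Alice has a majority (≥20).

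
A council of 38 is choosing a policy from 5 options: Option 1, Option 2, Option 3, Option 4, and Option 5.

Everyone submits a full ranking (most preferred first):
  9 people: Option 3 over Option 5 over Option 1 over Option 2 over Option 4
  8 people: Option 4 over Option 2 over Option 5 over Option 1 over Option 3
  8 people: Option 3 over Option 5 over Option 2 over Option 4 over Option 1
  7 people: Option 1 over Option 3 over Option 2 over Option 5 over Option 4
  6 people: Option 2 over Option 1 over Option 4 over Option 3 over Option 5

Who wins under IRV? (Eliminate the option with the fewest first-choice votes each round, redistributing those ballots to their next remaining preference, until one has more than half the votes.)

Option 1

Round 1: Option 1 7, Option 2 6, Option 3 17, Option 4 8, Option 5 0. Option 5 eliminated.
Round 2: Option 1 7, Option 2 6, Option 3 17, Option 4 8. Option 2 eliminated.
Round 3: Option 1 13, Option 3 17, Option 4 8. Option 4 eliminated.
Round 4: Option 1 21, Option 3 17. Option 1 has a majority (≥20).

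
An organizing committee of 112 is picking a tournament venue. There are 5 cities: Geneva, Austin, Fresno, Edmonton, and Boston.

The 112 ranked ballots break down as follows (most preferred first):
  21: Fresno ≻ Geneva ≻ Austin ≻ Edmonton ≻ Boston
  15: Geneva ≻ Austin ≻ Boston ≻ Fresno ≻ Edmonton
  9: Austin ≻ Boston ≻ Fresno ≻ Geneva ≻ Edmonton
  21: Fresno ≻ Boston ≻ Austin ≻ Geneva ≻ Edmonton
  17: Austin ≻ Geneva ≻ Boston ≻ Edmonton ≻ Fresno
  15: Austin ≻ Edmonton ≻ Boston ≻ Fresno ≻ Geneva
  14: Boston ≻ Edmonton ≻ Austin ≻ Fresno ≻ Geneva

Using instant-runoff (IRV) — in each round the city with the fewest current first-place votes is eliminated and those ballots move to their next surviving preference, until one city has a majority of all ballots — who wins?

Austin

Round 1: Geneva 15, Austin 41, Fresno 42, Edmonton 0, Boston 14. Edmonton eliminated.
Round 2: Geneva 15, Austin 41, Fresno 42, Boston 14. Boston eliminated.
Round 3: Geneva 15, Austin 55, Fresno 42. Geneva eliminated.
Round 4: Austin 70, Fresno 42. Austin has a majority (≥57).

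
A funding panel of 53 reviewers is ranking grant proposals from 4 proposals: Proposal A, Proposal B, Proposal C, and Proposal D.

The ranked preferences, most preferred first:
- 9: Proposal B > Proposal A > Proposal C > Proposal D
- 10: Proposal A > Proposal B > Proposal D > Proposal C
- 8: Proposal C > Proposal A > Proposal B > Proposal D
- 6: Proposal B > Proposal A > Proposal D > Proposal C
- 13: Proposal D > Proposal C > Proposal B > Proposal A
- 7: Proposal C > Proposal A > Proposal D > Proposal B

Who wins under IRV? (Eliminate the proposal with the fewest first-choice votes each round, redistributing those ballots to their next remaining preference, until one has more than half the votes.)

Proposal C

Round 1: Proposal A 10, Proposal B 15, Proposal C 15, Proposal D 13. Proposal A eliminated.
Round 2: Proposal B 25, Proposal C 15, Proposal D 13. Proposal D eliminated.
Round 3: Proposal B 25, Proposal C 28. Proposal C has a majority (≥27).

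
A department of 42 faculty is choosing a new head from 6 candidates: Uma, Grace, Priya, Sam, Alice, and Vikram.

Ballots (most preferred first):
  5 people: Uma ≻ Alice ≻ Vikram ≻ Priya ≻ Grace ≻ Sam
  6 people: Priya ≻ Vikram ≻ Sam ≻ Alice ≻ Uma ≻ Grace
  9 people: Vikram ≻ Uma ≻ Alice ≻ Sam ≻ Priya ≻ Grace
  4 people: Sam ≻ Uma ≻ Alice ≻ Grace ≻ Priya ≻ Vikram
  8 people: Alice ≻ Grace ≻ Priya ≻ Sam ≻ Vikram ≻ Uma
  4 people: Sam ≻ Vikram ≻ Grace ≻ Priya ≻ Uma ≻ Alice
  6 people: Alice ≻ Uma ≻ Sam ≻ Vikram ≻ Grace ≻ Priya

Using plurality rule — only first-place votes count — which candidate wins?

First-place votes: Uma 5, Grace 0, Priya 6, Sam 8, Alice 14, Vikram 9.

Alice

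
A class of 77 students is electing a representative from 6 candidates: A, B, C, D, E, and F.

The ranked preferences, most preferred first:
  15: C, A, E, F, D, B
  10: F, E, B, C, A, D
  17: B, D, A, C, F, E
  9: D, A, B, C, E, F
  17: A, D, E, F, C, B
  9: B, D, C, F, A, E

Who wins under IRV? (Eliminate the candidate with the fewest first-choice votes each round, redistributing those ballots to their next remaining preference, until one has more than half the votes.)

Round 1: A 17, B 26, C 15, D 9, E 0, F 10. E eliminated.
Round 2: A 17, B 26, C 15, D 9, F 10. D eliminated.
Round 3: A 26, B 26, C 15, F 10. F eliminated.
Round 4: A 26, B 36, C 15. C eliminated.
Round 5: A 41, B 36. A has a majority (≥39).

A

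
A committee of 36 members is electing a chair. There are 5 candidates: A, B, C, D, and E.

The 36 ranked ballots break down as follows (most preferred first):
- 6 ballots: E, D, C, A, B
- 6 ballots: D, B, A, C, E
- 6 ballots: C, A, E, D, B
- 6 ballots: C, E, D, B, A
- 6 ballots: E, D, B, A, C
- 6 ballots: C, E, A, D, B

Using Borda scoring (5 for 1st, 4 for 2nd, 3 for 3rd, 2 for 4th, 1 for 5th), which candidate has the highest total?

E

A: 6×2 + 6×3 + 6×4 + 6×1 + 6×2 + 6×3 = 90
B: 6×1 + 6×4 + 6×1 + 6×2 + 6×3 + 6×1 = 72
C: 6×3 + 6×2 + 6×5 + 6×5 + 6×1 + 6×5 = 126
D: 6×4 + 6×5 + 6×2 + 6×3 + 6×4 + 6×2 = 120
E: 6×5 + 6×1 + 6×3 + 6×4 + 6×5 + 6×4 = 132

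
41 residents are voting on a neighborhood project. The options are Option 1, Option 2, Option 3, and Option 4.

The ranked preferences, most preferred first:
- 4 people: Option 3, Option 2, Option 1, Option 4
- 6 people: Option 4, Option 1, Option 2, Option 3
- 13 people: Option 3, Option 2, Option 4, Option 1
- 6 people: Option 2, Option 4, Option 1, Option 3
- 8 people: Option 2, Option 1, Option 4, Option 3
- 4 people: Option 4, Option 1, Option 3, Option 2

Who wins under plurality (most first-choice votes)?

First-place votes: Option 1 0, Option 2 14, Option 3 17, Option 4 10.

Option 3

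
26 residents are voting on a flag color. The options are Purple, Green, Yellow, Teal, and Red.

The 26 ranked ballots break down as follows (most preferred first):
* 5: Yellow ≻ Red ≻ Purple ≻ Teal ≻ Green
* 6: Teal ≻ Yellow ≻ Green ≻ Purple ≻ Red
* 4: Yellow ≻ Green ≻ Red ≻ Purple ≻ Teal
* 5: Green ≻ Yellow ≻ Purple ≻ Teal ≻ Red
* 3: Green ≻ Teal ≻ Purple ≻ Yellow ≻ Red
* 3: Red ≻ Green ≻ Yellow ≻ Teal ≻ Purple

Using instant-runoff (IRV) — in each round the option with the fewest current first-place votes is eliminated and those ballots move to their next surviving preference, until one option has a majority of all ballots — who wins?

Yellow

Round 1: Purple 0, Green 8, Yellow 9, Teal 6, Red 3. Purple eliminated.
Round 2: Green 8, Yellow 9, Teal 6, Red 3. Red eliminated.
Round 3: Green 11, Yellow 9, Teal 6. Teal eliminated.
Round 4: Green 11, Yellow 15. Yellow has a majority (≥14).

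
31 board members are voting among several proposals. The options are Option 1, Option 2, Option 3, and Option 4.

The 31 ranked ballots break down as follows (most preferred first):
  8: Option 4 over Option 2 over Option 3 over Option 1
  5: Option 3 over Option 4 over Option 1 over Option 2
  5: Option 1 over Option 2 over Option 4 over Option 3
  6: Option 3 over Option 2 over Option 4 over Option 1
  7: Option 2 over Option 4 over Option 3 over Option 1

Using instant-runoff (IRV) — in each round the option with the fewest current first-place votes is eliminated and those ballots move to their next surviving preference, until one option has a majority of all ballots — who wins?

Option 2

Round 1: Option 1 5, Option 2 7, Option 3 11, Option 4 8. Option 1 eliminated.
Round 2: Option 2 12, Option 3 11, Option 4 8. Option 4 eliminated.
Round 3: Option 2 20, Option 3 11. Option 2 has a majority (≥16).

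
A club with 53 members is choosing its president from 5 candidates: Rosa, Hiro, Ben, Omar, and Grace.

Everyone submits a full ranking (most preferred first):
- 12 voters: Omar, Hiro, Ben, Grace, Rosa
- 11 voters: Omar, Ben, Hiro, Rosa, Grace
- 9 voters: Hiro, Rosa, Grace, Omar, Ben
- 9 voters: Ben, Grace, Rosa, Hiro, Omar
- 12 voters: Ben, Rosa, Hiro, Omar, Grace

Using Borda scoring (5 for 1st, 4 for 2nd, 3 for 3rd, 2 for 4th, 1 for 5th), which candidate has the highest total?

Rosa: 12×1 + 11×2 + 9×4 + 9×3 + 12×4 = 145
Hiro: 12×4 + 11×3 + 9×5 + 9×2 + 12×3 = 180
Ben: 12×3 + 11×4 + 9×1 + 9×5 + 12×5 = 194
Omar: 12×5 + 11×5 + 9×2 + 9×1 + 12×2 = 166
Grace: 12×2 + 11×1 + 9×3 + 9×4 + 12×1 = 110

Ben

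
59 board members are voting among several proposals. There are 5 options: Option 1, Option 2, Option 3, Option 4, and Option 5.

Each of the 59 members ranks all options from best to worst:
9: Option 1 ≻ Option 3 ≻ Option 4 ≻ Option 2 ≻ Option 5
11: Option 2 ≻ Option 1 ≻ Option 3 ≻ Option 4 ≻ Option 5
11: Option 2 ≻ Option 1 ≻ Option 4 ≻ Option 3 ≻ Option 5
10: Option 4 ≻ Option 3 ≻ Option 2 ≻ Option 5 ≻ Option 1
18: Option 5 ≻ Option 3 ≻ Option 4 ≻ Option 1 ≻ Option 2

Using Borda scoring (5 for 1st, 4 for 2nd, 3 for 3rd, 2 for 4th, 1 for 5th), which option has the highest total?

Option 3

Option 1: 9×5 + 11×4 + 11×4 + 10×1 + 18×2 = 179
Option 2: 9×2 + 11×5 + 11×5 + 10×3 + 18×1 = 176
Option 3: 9×4 + 11×3 + 11×2 + 10×4 + 18×4 = 203
Option 4: 9×3 + 11×2 + 11×3 + 10×5 + 18×3 = 186
Option 5: 9×1 + 11×1 + 11×1 + 10×2 + 18×5 = 141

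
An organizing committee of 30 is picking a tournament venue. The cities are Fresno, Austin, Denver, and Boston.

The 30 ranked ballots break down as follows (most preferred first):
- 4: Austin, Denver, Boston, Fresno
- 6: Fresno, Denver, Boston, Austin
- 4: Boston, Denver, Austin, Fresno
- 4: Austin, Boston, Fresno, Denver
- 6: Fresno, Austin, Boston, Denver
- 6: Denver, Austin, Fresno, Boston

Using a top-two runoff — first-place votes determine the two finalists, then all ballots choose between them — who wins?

Austin

Round 1 first-place votes: Fresno 12, Austin 8, Denver 6, Boston 4. Fresno and Austin advance.
Runoff: Fresno is ranked above Austin on 12 ballots, Austin above Fresno on 18.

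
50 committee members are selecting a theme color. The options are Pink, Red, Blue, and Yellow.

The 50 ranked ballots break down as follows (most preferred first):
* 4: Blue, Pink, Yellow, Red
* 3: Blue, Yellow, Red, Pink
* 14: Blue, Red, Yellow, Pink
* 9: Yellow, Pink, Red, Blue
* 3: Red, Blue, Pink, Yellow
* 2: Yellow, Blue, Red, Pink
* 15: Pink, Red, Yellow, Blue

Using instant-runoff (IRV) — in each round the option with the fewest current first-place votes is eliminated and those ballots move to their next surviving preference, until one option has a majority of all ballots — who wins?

Round 1: Pink 15, Red 3, Blue 21, Yellow 11. Red eliminated.
Round 2: Pink 15, Blue 24, Yellow 11. Yellow eliminated.
Round 3: Pink 24, Blue 26. Blue has a majority (≥26).

Blue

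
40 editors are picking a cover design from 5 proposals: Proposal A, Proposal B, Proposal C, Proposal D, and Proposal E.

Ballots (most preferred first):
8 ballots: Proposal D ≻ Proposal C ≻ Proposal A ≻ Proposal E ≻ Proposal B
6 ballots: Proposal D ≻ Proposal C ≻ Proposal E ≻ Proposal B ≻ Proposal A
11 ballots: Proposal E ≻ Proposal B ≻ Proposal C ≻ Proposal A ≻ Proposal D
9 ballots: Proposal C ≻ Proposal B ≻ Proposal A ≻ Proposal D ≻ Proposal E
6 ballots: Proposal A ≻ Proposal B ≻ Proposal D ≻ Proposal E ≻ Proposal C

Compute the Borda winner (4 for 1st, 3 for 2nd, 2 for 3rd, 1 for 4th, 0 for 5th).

Proposal A: 8×2 + 6×0 + 11×1 + 9×2 + 6×4 = 69
Proposal B: 8×0 + 6×1 + 11×3 + 9×3 + 6×3 = 84
Proposal C: 8×3 + 6×3 + 11×2 + 9×4 + 6×0 = 100
Proposal D: 8×4 + 6×4 + 11×0 + 9×1 + 6×2 = 77
Proposal E: 8×1 + 6×2 + 11×4 + 9×0 + 6×1 = 70

Proposal C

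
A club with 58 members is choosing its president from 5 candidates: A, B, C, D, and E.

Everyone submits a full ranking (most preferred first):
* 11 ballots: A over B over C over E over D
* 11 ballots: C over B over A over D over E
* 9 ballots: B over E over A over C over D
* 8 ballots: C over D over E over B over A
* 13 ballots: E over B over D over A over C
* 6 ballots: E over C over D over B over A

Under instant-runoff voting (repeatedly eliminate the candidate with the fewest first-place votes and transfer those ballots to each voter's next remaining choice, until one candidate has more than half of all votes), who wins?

Round 1: A 11, B 9, C 19, D 0, E 19. D eliminated.
Round 2: A 11, B 9, C 19, E 19. B eliminated.
Round 3: A 11, C 19, E 28. A eliminated.
Round 4: C 30, E 28. C has a majority (≥30).

C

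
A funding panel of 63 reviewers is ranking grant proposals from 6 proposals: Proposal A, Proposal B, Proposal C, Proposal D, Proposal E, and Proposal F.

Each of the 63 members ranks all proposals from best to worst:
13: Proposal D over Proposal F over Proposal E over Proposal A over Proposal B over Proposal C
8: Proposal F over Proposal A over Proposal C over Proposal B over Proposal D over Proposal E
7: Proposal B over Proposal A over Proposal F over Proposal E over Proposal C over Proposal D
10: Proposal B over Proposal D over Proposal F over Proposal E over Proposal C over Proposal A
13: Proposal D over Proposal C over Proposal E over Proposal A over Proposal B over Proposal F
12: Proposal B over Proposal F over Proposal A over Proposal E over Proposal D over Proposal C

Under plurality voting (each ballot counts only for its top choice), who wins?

Proposal B

First-place votes: Proposal A 0, Proposal B 29, Proposal C 0, Proposal D 26, Proposal E 0, Proposal F 8.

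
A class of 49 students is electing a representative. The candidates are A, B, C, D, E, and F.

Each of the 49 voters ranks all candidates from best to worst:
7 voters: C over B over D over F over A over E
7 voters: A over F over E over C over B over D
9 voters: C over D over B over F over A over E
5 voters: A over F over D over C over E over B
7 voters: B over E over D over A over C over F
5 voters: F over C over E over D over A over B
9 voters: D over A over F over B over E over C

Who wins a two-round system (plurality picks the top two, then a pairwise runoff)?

A

Round 1 first-place votes: A 12, B 7, C 16, D 9, E 0, F 5. C and A advance.
Runoff: C is ranked above A on 21 ballots, A above C on 28.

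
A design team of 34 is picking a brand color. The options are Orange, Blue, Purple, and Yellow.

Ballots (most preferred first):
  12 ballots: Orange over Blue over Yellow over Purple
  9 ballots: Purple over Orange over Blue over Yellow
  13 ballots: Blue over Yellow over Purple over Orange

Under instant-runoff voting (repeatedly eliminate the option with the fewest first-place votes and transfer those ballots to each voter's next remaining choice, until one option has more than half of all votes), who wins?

Round 1: Orange 12, Blue 13, Purple 9, Yellow 0. Yellow eliminated.
Round 2: Orange 12, Blue 13, Purple 9. Purple eliminated.
Round 3: Orange 21, Blue 13. Orange has a majority (≥18).

Orange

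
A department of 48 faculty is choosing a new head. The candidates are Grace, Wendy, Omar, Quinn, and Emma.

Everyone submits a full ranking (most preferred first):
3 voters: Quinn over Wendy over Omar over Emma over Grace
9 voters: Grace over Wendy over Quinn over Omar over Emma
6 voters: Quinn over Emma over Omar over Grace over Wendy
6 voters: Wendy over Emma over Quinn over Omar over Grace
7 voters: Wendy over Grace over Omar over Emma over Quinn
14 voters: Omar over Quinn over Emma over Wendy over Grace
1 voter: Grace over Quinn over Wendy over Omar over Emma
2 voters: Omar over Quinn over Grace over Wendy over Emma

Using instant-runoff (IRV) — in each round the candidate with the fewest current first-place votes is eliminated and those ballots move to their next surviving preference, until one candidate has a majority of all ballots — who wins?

Round 1: Grace 10, Wendy 13, Omar 16, Quinn 9, Emma 0. Emma eliminated.
Round 2: Grace 10, Wendy 13, Omar 16, Quinn 9. Quinn eliminated.
Round 3: Grace 10, Wendy 16, Omar 22. Grace eliminated.
Round 4: Wendy 26, Omar 22. Wendy has a majority (≥25).

Wendy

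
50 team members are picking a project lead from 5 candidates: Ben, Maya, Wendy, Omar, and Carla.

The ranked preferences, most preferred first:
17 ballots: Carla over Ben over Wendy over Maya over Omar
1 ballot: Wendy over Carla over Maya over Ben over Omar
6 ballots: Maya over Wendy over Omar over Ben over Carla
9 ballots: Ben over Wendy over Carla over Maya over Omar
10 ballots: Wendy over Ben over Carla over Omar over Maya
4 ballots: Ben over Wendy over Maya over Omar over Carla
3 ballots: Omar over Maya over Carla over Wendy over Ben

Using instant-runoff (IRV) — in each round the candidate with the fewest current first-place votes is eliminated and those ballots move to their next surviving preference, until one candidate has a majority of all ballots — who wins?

Round 1: Ben 13, Maya 6, Wendy 11, Omar 3, Carla 17. Omar eliminated.
Round 2: Ben 13, Maya 9, Wendy 11, Carla 17. Maya eliminated.
Round 3: Ben 13, Wendy 17, Carla 20. Ben eliminated.
Round 4: Wendy 30, Carla 20. Wendy has a majority (≥26).

Wendy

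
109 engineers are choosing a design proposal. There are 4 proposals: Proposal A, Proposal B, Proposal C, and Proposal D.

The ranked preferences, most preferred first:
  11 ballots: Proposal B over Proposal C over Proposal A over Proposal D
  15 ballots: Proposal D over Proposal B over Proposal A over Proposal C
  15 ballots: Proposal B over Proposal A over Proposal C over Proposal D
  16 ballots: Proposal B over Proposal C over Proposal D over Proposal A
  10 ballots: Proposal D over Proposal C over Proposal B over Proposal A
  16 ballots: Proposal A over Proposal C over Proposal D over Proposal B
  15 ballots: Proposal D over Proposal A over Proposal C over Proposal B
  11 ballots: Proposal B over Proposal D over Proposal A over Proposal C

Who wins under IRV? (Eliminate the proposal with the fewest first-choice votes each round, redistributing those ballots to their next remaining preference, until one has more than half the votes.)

Round 1: Proposal A 16, Proposal B 53, Proposal C 0, Proposal D 40. Proposal C eliminated.
Round 2: Proposal A 16, Proposal B 53, Proposal D 40. Proposal A eliminated.
Round 3: Proposal B 53, Proposal D 56. Proposal D has a majority (≥55).

Proposal D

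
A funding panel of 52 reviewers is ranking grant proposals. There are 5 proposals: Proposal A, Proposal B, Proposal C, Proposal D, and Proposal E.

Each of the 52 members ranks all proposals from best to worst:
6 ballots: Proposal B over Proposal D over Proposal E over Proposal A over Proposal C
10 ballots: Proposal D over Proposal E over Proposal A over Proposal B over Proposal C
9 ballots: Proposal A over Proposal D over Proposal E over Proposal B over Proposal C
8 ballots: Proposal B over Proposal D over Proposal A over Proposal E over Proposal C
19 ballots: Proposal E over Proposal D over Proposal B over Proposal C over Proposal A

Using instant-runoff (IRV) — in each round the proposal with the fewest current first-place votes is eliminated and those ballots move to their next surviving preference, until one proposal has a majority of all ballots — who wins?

Proposal D

Round 1: Proposal A 9, Proposal B 14, Proposal C 0, Proposal D 10, Proposal E 19. Proposal C eliminated.
Round 2: Proposal A 9, Proposal B 14, Proposal D 10, Proposal E 19. Proposal A eliminated.
Round 3: Proposal B 14, Proposal D 19, Proposal E 19. Proposal B eliminated.
Round 4: Proposal D 33, Proposal E 19. Proposal D has a majority (≥27).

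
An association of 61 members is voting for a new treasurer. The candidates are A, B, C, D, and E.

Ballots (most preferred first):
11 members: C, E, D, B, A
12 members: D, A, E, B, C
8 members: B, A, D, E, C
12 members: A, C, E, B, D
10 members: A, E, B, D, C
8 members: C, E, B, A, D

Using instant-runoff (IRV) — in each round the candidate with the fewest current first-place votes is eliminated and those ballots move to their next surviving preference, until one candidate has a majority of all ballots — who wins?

A

Round 1: A 22, B 8, C 19, D 12, E 0. E eliminated.
Round 2: A 22, B 8, C 19, D 12. B eliminated.
Round 3: A 30, C 19, D 12. D eliminated.
Round 4: A 42, C 19. A has a majority (≥31).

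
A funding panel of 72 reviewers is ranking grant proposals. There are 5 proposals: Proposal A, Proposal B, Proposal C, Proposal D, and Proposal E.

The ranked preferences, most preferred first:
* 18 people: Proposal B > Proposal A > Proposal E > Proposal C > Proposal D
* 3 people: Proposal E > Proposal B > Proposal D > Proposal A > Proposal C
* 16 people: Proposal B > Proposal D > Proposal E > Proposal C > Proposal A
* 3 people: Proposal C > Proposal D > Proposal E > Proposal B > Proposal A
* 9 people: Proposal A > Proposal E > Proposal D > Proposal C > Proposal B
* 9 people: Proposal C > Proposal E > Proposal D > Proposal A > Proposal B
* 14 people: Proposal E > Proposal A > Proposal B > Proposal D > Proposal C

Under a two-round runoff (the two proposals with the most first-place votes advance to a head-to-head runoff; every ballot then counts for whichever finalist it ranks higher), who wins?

Round 1 first-place votes: Proposal A 9, Proposal B 34, Proposal C 12, Proposal D 0, Proposal E 17. Proposal B and Proposal E advance.
Runoff: Proposal B is ranked above Proposal E on 34 ballots, Proposal E above Proposal B on 38.

Proposal E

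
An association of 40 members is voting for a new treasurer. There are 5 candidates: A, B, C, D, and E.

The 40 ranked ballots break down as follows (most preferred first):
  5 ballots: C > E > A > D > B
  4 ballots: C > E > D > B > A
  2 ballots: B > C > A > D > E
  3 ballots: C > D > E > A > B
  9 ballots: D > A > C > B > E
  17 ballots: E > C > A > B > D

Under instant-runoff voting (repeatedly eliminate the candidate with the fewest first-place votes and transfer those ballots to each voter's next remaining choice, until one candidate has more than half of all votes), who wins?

Round 1: A 0, B 2, C 12, D 9, E 17. A eliminated.
Round 2: B 2, C 12, D 9, E 17. B eliminated.
Round 3: C 14, D 9, E 17. D eliminated.
Round 4: C 23, E 17. C has a majority (≥21).

C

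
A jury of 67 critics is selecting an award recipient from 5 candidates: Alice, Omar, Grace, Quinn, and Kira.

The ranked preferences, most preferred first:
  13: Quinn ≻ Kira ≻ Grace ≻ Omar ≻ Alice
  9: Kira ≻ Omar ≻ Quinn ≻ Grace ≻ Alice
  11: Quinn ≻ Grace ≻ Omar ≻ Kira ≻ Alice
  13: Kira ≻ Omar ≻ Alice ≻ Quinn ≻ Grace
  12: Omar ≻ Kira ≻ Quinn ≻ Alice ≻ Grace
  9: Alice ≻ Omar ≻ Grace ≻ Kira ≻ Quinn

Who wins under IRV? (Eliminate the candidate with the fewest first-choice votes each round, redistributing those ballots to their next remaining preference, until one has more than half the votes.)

Round 1: Alice 9, Omar 12, Grace 0, Quinn 24, Kira 22. Grace eliminated.
Round 2: Alice 9, Omar 12, Quinn 24, Kira 22. Alice eliminated.
Round 3: Omar 21, Quinn 24, Kira 22. Omar eliminated.
Round 4: Quinn 24, Kira 43. Kira has a majority (≥34).

Kira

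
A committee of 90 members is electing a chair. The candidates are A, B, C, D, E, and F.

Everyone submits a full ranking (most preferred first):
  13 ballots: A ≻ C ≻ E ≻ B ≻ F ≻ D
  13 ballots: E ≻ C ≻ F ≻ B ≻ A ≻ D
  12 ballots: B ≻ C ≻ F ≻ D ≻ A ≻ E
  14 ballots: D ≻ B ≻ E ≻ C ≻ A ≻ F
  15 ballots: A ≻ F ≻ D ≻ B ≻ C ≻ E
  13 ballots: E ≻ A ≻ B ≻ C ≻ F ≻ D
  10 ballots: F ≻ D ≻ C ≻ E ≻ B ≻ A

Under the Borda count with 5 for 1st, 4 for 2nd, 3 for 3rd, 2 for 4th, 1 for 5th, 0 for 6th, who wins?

C

A: 13×5 + 13×1 + 12×1 + 14×1 + 15×5 + 13×4 + 10×0 = 231
B: 13×2 + 13×2 + 12×5 + 14×4 + 15×2 + 13×3 + 10×1 = 247
C: 13×4 + 13×4 + 12×4 + 14×2 + 15×1 + 13×2 + 10×3 = 251
D: 13×0 + 13×0 + 12×2 + 14×5 + 15×3 + 13×0 + 10×4 = 179
E: 13×3 + 13×5 + 12×0 + 14×3 + 15×0 + 13×5 + 10×2 = 231
F: 13×1 + 13×3 + 12×3 + 14×0 + 15×4 + 13×1 + 10×5 = 211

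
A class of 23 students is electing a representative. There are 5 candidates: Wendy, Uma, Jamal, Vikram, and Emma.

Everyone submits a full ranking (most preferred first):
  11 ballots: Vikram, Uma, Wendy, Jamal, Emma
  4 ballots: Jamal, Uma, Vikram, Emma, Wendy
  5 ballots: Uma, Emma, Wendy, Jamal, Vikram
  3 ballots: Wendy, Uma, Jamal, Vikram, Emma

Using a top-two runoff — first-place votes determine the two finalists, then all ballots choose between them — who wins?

Round 1 first-place votes: Wendy 3, Uma 5, Jamal 4, Vikram 11, Emma 0. Vikram and Uma advance.
Runoff: Vikram is ranked above Uma on 11 ballots, Uma above Vikram on 12.

Uma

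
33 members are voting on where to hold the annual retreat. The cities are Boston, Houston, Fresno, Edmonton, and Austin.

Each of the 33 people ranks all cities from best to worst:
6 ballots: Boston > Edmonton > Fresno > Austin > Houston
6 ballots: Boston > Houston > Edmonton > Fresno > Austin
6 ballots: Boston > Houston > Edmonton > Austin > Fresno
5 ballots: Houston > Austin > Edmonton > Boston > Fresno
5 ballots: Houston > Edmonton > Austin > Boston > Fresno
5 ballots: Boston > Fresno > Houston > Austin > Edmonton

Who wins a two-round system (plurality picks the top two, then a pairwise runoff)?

Round 1 first-place votes: Boston 23, Houston 10, Fresno 0, Edmonton 0, Austin 0. Boston and Houston advance.
Runoff: Boston is ranked above Houston on 23 ballots, Houston above Boston on 10.

Boston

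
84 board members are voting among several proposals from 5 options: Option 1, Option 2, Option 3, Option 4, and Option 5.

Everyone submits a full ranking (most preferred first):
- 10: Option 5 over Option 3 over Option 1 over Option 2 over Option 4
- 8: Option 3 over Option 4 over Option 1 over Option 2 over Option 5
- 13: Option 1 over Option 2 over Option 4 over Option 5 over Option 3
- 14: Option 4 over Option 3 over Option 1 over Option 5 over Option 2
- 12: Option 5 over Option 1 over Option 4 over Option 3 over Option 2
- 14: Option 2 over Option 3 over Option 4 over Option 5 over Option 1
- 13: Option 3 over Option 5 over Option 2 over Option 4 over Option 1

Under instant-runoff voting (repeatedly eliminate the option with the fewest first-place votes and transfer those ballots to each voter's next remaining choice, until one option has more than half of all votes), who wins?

Round 1: Option 1 13, Option 2 14, Option 3 21, Option 4 14, Option 5 22. Option 1 eliminated.
Round 2: Option 2 27, Option 3 21, Option 4 14, Option 5 22. Option 4 eliminated.
Round 3: Option 2 27, Option 3 35, Option 5 22. Option 5 eliminated.
Round 4: Option 2 27, Option 3 57. Option 3 has a majority (≥43).

Option 3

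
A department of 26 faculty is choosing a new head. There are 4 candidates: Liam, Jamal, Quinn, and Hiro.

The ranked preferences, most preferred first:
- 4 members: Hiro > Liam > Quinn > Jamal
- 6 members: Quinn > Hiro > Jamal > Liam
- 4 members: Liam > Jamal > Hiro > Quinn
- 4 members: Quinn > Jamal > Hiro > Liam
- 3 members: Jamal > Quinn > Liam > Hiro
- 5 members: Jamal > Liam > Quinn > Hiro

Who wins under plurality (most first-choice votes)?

First-place votes: Liam 4, Jamal 8, Quinn 10, Hiro 4.

Quinn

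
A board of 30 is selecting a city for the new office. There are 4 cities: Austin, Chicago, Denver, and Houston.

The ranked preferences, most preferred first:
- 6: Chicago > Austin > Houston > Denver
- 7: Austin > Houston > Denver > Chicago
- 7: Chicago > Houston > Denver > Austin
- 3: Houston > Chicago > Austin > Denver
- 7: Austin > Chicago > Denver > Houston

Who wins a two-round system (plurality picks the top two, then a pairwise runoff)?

Round 1 first-place votes: Austin 14, Chicago 13, Denver 0, Houston 3. Austin and Chicago advance.
Runoff: Austin is ranked above Chicago on 14 ballots, Chicago above Austin on 16.

Chicago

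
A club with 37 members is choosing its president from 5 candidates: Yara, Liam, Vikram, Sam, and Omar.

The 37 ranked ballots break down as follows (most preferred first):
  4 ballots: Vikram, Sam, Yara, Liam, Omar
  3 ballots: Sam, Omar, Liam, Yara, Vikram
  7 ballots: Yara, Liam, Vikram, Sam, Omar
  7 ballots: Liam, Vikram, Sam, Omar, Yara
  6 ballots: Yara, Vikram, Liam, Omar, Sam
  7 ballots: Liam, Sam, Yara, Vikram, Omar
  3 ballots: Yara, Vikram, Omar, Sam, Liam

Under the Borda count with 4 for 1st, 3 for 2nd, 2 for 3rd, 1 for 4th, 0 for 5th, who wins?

Liam

Yara: 4×2 + 3×1 + 7×4 + 7×0 + 6×4 + 7×2 + 3×4 = 89
Liam: 4×1 + 3×2 + 7×3 + 7×4 + 6×2 + 7×4 + 3×0 = 99
Vikram: 4×4 + 3×0 + 7×2 + 7×3 + 6×3 + 7×1 + 3×3 = 85
Sam: 4×3 + 3×4 + 7×1 + 7×2 + 6×0 + 7×3 + 3×1 = 69
Omar: 4×0 + 3×3 + 7×0 + 7×1 + 6×1 + 7×0 + 3×2 = 28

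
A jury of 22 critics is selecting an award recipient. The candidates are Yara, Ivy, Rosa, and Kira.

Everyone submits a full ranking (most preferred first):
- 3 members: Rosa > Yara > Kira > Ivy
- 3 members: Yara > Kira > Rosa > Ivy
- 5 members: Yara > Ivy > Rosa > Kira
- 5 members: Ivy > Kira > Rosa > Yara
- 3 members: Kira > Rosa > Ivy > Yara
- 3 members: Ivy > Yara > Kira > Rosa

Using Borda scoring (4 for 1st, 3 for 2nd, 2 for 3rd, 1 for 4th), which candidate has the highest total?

Yara: 3×3 + 3×4 + 5×4 + 5×1 + 3×1 + 3×3 = 58
Ivy: 3×1 + 3×1 + 5×3 + 5×4 + 3×2 + 3×4 = 59
Rosa: 3×4 + 3×2 + 5×2 + 5×2 + 3×3 + 3×1 = 50
Kira: 3×2 + 3×3 + 5×1 + 5×3 + 3×4 + 3×2 = 53

Ivy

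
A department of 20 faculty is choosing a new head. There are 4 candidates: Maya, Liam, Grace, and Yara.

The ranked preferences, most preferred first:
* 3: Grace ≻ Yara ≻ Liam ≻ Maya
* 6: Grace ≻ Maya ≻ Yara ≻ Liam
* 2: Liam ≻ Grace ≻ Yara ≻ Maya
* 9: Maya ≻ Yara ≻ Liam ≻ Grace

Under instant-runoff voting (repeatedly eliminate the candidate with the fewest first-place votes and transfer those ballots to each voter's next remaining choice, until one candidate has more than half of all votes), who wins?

Grace

Round 1: Maya 9, Liam 2, Grace 9, Yara 0. Yara eliminated.
Round 2: Maya 9, Liam 2, Grace 9. Liam eliminated.
Round 3: Maya 9, Grace 11. Grace has a majority (≥11).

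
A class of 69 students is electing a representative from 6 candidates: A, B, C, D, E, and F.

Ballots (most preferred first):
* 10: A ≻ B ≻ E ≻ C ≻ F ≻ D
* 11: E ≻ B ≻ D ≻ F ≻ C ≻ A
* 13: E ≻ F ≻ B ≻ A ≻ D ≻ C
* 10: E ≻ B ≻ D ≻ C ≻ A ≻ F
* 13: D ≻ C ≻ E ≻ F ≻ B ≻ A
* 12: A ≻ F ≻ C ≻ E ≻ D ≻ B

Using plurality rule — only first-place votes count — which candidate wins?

First-place votes: A 22, B 0, C 0, D 13, E 34, F 0.

E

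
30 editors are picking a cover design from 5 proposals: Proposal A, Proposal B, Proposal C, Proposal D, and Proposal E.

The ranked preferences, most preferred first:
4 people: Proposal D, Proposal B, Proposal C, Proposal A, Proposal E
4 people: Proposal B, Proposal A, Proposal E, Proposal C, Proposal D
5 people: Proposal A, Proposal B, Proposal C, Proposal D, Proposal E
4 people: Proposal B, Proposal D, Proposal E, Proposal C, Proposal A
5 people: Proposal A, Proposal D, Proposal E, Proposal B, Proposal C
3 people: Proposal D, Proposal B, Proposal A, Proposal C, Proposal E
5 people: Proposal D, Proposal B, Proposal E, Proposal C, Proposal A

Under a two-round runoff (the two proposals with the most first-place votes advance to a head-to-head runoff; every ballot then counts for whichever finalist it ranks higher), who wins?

Proposal D

Round 1 first-place votes: Proposal A 10, Proposal B 8, Proposal C 0, Proposal D 12, Proposal E 0. Proposal D and Proposal A advance.
Runoff: Proposal D is ranked above Proposal A on 16 ballots, Proposal A above Proposal D on 14.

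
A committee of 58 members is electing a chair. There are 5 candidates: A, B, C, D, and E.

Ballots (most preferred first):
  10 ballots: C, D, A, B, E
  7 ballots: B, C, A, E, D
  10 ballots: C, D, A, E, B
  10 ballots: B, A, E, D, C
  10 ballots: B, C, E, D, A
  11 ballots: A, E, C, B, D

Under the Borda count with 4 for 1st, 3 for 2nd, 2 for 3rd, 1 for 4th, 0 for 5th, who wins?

A: 10×2 + 7×2 + 10×2 + 10×3 + 10×0 + 11×4 = 128
B: 10×1 + 7×4 + 10×0 + 10×4 + 10×4 + 11×1 = 129
C: 10×4 + 7×3 + 10×4 + 10×0 + 10×3 + 11×2 = 153
D: 10×3 + 7×0 + 10×3 + 10×1 + 10×1 + 11×0 = 80
E: 10×0 + 7×1 + 10×1 + 10×2 + 10×2 + 11×3 = 90

C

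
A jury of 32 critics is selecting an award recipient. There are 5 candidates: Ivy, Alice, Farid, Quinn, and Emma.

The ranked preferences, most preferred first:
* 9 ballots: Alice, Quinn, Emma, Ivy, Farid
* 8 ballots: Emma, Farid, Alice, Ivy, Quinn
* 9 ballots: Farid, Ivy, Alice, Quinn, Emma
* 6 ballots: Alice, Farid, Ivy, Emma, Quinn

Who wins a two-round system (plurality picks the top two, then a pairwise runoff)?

Round 1 first-place votes: Ivy 0, Alice 15, Farid 9, Quinn 0, Emma 8. Alice and Farid advance.
Runoff: Alice is ranked above Farid on 15 ballots, Farid above Alice on 17.

Farid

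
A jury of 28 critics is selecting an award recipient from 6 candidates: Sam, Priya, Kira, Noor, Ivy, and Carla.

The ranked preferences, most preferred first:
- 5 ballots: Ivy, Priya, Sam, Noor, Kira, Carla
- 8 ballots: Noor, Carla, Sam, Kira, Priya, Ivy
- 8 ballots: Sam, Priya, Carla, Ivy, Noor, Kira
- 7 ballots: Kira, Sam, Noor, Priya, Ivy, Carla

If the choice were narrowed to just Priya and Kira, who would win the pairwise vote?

Kira

Priya is ranked above Kira on 13 ballots; Kira above Priya on 15.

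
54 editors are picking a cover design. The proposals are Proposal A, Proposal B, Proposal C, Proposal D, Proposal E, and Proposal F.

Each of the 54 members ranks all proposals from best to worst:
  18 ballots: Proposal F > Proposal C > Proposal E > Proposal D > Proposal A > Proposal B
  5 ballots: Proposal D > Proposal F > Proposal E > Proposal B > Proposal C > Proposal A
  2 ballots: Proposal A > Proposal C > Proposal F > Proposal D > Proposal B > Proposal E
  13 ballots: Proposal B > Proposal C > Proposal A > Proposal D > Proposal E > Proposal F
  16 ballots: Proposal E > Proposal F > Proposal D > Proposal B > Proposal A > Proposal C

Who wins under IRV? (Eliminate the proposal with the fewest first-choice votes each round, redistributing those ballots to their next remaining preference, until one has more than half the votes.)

Round 1: Proposal A 2, Proposal B 13, Proposal C 0, Proposal D 5, Proposal E 16, Proposal F 18. Proposal C eliminated.
Round 2: Proposal A 2, Proposal B 13, Proposal D 5, Proposal E 16, Proposal F 18. Proposal A eliminated.
Round 3: Proposal B 13, Proposal D 5, Proposal E 16, Proposal F 20. Proposal D eliminated.
Round 4: Proposal B 13, Proposal E 16, Proposal F 25. Proposal B eliminated.
Round 5: Proposal E 29, Proposal F 25. Proposal E has a majority (≥28).

Proposal E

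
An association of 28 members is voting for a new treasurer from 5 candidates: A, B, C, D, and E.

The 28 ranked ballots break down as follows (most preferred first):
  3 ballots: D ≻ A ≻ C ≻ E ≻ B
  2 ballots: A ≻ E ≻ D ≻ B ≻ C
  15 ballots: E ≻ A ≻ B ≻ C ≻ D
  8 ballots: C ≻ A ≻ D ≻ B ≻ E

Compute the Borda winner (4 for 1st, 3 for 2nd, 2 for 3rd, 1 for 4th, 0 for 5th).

A: 3×3 + 2×4 + 15×3 + 8×3 = 86
B: 3×0 + 2×1 + 15×2 + 8×1 = 40
C: 3×2 + 2×0 + 15×1 + 8×4 = 53
D: 3×4 + 2×2 + 15×0 + 8×2 = 32
E: 3×1 + 2×3 + 15×4 + 8×0 = 69

A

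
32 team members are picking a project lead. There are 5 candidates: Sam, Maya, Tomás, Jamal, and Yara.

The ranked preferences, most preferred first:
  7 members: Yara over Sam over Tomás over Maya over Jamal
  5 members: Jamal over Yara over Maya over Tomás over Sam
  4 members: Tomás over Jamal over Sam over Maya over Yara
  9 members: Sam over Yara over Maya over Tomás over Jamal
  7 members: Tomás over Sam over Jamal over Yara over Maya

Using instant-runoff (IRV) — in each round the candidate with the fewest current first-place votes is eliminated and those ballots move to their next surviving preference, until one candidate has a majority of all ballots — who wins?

Yara

Round 1: Sam 9, Maya 0, Tomás 11, Jamal 5, Yara 7. Maya eliminated.
Round 2: Sam 9, Tomás 11, Jamal 5, Yara 7. Jamal eliminated.
Round 3: Sam 9, Tomás 11, Yara 12. Sam eliminated.
Round 4: Tomás 11, Yara 21. Yara has a majority (≥17).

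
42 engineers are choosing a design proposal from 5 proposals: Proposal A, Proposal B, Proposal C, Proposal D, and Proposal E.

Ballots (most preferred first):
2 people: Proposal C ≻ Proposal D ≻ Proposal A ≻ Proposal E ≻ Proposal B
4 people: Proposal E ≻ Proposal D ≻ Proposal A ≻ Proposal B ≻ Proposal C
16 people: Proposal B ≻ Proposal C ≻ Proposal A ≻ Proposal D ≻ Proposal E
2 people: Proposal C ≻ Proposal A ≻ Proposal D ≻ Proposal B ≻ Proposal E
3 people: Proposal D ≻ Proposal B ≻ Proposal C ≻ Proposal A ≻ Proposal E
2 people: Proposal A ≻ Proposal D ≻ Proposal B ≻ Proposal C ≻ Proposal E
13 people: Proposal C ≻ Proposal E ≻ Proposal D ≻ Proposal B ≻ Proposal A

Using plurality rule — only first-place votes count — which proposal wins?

Proposal C

First-place votes: Proposal A 2, Proposal B 16, Proposal C 17, Proposal D 3, Proposal E 4.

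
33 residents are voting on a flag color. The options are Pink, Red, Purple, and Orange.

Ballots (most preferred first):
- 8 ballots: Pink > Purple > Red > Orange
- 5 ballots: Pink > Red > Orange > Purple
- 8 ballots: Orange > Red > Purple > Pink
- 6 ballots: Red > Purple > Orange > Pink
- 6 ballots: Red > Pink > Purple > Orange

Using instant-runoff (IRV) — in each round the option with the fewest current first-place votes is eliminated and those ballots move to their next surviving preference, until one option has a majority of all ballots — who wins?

Round 1: Pink 13, Red 12, Purple 0, Orange 8. Purple eliminated.
Round 2: Pink 13, Red 12, Orange 8. Orange eliminated.
Round 3: Pink 13, Red 20. Red has a majority (≥17).

Red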